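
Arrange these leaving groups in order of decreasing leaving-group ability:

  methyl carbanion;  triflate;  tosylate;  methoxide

triflate > tosylate > methoxide > methyl carbanion

Rank by basicity of the departing species: weakest base leaves most easily.
triflate: pKₐ(CF₃SO₃H (triflic acid)) ≈ -14
tosylate: pKₐ(p-CH₃C₆H₄SO₃H (TsOH)) ≈ -2.8
methoxide: pKₐ(CH₃OH) ≈ 15.5
methyl carbanion: pKₐ(CH₄) ≈ 48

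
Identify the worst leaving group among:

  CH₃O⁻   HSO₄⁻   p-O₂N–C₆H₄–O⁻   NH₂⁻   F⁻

NH₂⁻

Leaving-group ability tracks the stability of the departed species; conjugate-acid pKₐ is the usual yardstick (lower pKₐ → better LG).
HSO₄⁻: pKₐ(H₂SO₄) ≈ -3
F⁻: pKₐ(HF) ≈ 3.2
p-O₂N–C₆H₄–O⁻: pKₐ(p-nitrophenol) ≈ 7.2
CH₃O⁻: pKₐ(CH₃OH) ≈ 15.5
NH₂⁻: pKₐ(NH₃) ≈ 38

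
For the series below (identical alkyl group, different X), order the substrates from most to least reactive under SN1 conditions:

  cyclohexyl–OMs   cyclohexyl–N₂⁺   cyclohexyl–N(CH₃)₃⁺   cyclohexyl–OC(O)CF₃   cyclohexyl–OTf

cyclohexyl–N₂⁺ > cyclohexyl–OTf > cyclohexyl–OMs > cyclohexyl–OC(O)CF₃ > cyclohexyl–N(CH₃)₃⁺

With the same alkyl group throughout, only the leaving group differentiates the rates.
Leaving-group ability tracks the stability of the departed species; conjugate-acid pKₐ is the usual yardstick (lower pKₐ → better LG).
cyclohexyl–N₂⁺ loses N₂: no meaningful conjugate acid; N₂ departs as an exceptionally stable neutral molecule
cyclohexyl–OTf loses OTf⁻: pKₐ(CF₃SO₃H (triflic acid)) ≈ -14
cyclohexyl–OMs loses OMs⁻: pKₐ(CH₃SO₃H (MsOH)) ≈ -1.9
cyclohexyl–OC(O)CF₃ loses CF₃COO⁻: pKₐ(CF₃COOH) ≈ 0.2
cyclohexyl–N(CH₃)₃⁺ loses NR'₃: pKₐ(R'₃NH⁺) ≈ 10.7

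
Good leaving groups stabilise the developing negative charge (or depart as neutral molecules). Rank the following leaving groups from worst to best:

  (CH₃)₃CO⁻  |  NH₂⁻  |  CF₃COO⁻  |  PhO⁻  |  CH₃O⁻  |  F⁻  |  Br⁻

NH₂⁻ < (CH₃)₃CO⁻ < CH₃O⁻ < PhO⁻ < F⁻ < CF₃COO⁻ < Br⁻

Rank by basicity of the departing species: weakest base leaves most easily.
Br⁻: pKₐ(HBr) ≈ -9
CF₃COO⁻: pKₐ(CF₃COOH) ≈ 0.2 — strongly electron-withdrawing CF₃ stabilises the carboxylate
F⁻: pKₐ(HF) ≈ 3.2
PhO⁻: pKₐ(C₆H₅OH (phenol)) ≈ 10 — resonance into the ring helps, but still a poor LG
CH₃O⁻: pKₐ(CH₃OH) ≈ 15.5
(CH₃)₃CO⁻: pKₐ(t-BuOH) ≈ 18
NH₂⁻: pKₐ(NH₃) ≈ 38 — extremely strong base; never a leaving group
The question asks for worst first, so the sequence is read in increasing leaving-group ability.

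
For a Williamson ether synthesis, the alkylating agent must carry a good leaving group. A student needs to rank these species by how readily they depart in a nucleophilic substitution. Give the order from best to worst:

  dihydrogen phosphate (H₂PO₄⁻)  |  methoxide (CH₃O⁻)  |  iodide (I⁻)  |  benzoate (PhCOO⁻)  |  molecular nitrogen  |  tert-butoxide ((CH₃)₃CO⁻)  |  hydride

molecular nitrogen > iodide (I⁻) > dihydrogen phosphate (H₂PO₄⁻) > benzoate (PhCOO⁻) > methoxide (CH₃O⁻) > tert-butoxide ((CH₃)₃CO⁻) > hydride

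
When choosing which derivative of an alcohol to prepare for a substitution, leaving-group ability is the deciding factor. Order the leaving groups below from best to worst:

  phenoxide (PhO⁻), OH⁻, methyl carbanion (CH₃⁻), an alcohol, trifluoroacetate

an alcohol: pKₐ(R'OH₂⁺) ≈ -2.4
trifluoroacetate: pKₐ(CF₃COOH) ≈ 0.2
phenoxide (PhO⁻): pKₐ(C₆H₅OH (phenol)) ≈ 10
OH⁻: pKₐ(H₂O) ≈ 15.7
methyl carbanion (CH₃⁻): pKₐ(CH₄) ≈ 48

an alcohol > trifluoroacetate > phenoxide (PhO⁻) > OH⁻ > methyl carbanion (CH₃⁻)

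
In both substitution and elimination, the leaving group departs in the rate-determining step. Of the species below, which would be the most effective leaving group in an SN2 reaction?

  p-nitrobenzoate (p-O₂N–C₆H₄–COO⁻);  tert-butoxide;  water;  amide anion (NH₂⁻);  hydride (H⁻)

water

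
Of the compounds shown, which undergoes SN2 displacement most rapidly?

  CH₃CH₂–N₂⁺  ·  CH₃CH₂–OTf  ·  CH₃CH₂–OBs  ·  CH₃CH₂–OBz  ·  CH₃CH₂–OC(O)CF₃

Same R in every case — rank the leaving groups.
A good leaving group is a weak base: the lower the pKₐ of its conjugate acid, the more readily it departs.
CH₃CH₂–N₂⁺ loses N₂: no meaningful conjugate acid; N₂ departs as an exceptionally stable neutral molecule
CH₃CH₂–OTf loses OTf⁻: pKₐ(CF₃SO₃H (triflic acid)) ≈ -14
CH₃CH₂–OBs loses OBs⁻: pKₐ(p-BrC₆H₄SO₃H) ≈ -2.8
CH₃CH₂–OC(O)CF₃ loses CF₃COO⁻: pKₐ(CF₃COOH) ≈ 0.2
CH₃CH₂–OBz loses PhCOO⁻: pKₐ(C₆H₅COOH) ≈ 4.2

CH₃CH₂–N₂⁺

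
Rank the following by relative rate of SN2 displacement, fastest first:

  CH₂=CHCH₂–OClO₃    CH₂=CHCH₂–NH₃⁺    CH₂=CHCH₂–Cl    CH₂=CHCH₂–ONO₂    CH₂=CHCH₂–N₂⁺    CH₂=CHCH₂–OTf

Same R in every case — rank the leaving groups.
Rank by basicity of the departing species: weakest base leaves most easily.
CH₂=CHCH₂–N₂⁺ loses N₂: no meaningful conjugate acid; N₂ departs as an exceptionally stable neutral molecule
CH₂=CHCH₂–OTf loses OTf⁻: pKₐ(CF₃SO₃H (triflic acid)) ≈ -14
CH₂=CHCH₂–OClO₃ loses ClO₄⁻: pKₐ(HClO₄) ≈ -10
CH₂=CHCH₂–Cl loses Cl⁻: pKₐ(HCl) ≈ -7
CH₂=CHCH₂–ONO₂ loses NO₃⁻: pKₐ(HNO₃) ≈ -1.3
CH₂=CHCH₂–NH₃⁺ loses NH₃: pKₐ(NH₄⁺) ≈ 9.2

CH₂=CHCH₂–N₂⁺ > CH₂=CHCH₂–OTf > CH₂=CHCH₂–OClO₃ > CH₂=CHCH₂–Cl > CH₂=CHCH₂–ONO₂ > CH₂=CHCH₂–NH₃⁺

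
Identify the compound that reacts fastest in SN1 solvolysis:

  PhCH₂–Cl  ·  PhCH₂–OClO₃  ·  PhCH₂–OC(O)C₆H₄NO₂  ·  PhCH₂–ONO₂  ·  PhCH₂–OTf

PhCH₂–OTf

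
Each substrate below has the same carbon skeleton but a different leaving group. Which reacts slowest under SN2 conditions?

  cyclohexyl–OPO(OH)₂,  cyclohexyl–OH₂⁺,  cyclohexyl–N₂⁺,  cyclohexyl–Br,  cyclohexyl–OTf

cyclohexyl–OPO(OH)₂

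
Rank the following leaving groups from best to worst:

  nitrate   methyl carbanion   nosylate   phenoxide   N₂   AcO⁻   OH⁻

Rank by basicity of the departing species: weakest base leaves most easily.
N₂: no meaningful conjugate acid; N₂ departs as an exceptionally stable neutral molecule
nosylate: pKₐ(p-O₂NC₆H₄SO₃H) ≈ -3.5
nitrate: pKₐ(HNO₃) ≈ -1.3
AcO⁻: pKₐ(CH₃COOH) ≈ 4.8
phenoxide: pKₐ(C₆H₅OH (phenol)) ≈ 10
OH⁻: pKₐ(H₂O) ≈ 15.7
methyl carbanion: pKₐ(CH₄) ≈ 48

N₂ > nosylate > nitrate > AcO⁻ > phenoxide > OH⁻ > methyl carbanion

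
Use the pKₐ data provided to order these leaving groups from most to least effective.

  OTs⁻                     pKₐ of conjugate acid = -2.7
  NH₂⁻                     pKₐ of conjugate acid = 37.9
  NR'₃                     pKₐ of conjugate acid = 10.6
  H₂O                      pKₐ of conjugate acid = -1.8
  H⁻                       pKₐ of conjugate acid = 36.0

OTs⁻ > H₂O > NR'₃ > H⁻ > NH₂⁻

Lower conjugate-acid pKₐ ⇒ weaker base ⇒ better leaving group.
Sorting by the given values: OTs⁻ (-2.7), H₂O (-1.8), NR'₃ (10.6), H⁻ (36.0), NH₂⁻ (37.9).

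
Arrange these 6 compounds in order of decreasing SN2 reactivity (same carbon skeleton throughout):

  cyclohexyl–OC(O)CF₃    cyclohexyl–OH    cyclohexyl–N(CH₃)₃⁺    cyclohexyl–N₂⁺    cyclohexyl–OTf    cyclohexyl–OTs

Identical carbon frameworks mean the comparison reduces to leaving-group quality.
Leaving-group ability tracks the stability of the departed species; conjugate-acid pKₐ is the usual yardstick (lower pKₐ → better LG).
cyclohexyl–N₂⁺ loses N₂: no meaningful conjugate acid; N₂ departs as an exceptionally stable neutral molecule
cyclohexyl–OTf loses OTf⁻: pKₐ(CF₃SO₃H (triflic acid)) ≈ -14
cyclohexyl–OTs loses OTs⁻: pKₐ(p-CH₃C₆H₄SO₃H (TsOH)) ≈ -2.8
cyclohexyl–OC(O)CF₃ loses CF₃COO⁻: pKₐ(CF₃COOH) ≈ 0.2
cyclohexyl–N(CH₃)₃⁺ loses NR'₃: pKₐ(R'₃NH⁺) ≈ 10.7
cyclohexyl–OH loses OH⁻: pKₐ(H₂O) ≈ 15.7

cyclohexyl–N₂⁺ > cyclohexyl–OTf > cyclohexyl–OTs > cyclohexyl–OC(O)CF₃ > cyclohexyl–N(CH₃)₃⁺ > cyclohexyl–OH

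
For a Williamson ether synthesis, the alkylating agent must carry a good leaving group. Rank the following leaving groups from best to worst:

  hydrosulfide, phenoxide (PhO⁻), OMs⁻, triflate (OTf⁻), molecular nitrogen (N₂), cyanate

molecular nitrogen (N₂) > triflate (OTf⁻) > OMs⁻ > cyanate > hydrosulfide > phenoxide (PhO⁻)

A good leaving group is a weak base: the lower the pKₐ of its conjugate acid, the more readily it departs.
molecular nitrogen (N₂): no meaningful conjugate acid; N₂ departs as an exceptionally stable neutral molecule
triflate (OTf⁻): pKₐ(CF₃SO₃H (triflic acid)) ≈ -14
OMs⁻: pKₐ(CH₃SO₃H (MsOH)) ≈ -1.9
cyanate: pKₐ(HOCN) ≈ 3.5
hydrosulfide: pKₐ(H₂S) ≈ 7
phenoxide (PhO⁻): pKₐ(C₆H₅OH (phenol)) ≈ 10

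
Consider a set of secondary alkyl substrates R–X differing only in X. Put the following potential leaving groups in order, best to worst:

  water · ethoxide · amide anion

water > ethoxide > amide anion

Rank by basicity of the departing species: weakest base leaves most easily.
water: pKₐ(H₃O⁺) ≈ -1.7 — neutral; leaves from a protonated alcohol (R–OH₂⁺)
ethoxide: pKₐ(CH₃CH₂OH) ≈ 16 — strong base; alkoxides do not leave unassisted
amide anion: pKₐ(NH₃) ≈ 38 — extremely strong base; never a leaving group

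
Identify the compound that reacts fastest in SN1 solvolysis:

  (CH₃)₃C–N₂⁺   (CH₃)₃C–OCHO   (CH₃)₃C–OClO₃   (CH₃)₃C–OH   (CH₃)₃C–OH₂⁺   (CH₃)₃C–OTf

(CH₃)₃C–N₂⁺

With the same alkyl group throughout, only the leaving group differentiates the rates.
Rank by basicity of the departing species: weakest base leaves most easily.
(CH₃)₃C–N₂⁺ loses N₂: no meaningful conjugate acid; N₂ departs as an exceptionally stable neutral molecule
(CH₃)₃C–OTf loses OTf⁻: pKₐ(CF₃SO₃H (triflic acid)) ≈ -14
(CH₃)₃C–OClO₃ loses ClO₄⁻: pKₐ(HClO₄) ≈ -10
(CH₃)₃C–OH₂⁺ loses H₂O: pKₐ(H₃O⁺) ≈ -1.7
(CH₃)₃C–OCHO loses HCOO⁻: pKₐ(HCOOH) ≈ 3.8
(CH₃)₃C–OH loses OH⁻: pKₐ(H₂O) ≈ 15.7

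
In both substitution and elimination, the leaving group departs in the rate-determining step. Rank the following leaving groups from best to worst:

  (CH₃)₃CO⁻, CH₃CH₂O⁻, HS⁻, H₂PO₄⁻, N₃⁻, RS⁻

H₂PO₄⁻ > N₃⁻ > HS⁻ > RS⁻ > CH₃CH₂O⁻ > (CH₃)₃CO⁻

A good leaving group is a weak base: the lower the pKₐ of its conjugate acid, the more readily it departs.
H₂PO₄⁻: pKₐ(H₃PO₄) ≈ 2.1
N₃⁻: pKₐ(HN₃) ≈ 4.7
HS⁻: pKₐ(H₂S) ≈ 7
RS⁻: pKₐ(RSH (a thiol)) ≈ 10.5
CH₃CH₂O⁻: pKₐ(CH₃CH₂OH) ≈ 16
(CH₃)₃CO⁻: pKₐ(t-BuOH) ≈ 18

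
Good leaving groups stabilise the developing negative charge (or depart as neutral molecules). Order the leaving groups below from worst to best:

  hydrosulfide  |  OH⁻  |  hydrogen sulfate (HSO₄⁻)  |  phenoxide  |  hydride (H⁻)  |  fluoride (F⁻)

hydride (H⁻) < OH⁻ < phenoxide < hydrosulfide < fluoride (F⁻) < hydrogen sulfate (HSO₄⁻)

Leaving-group ability tracks the stability of the departed species; conjugate-acid pKₐ is the usual yardstick (lower pKₐ → better LG).
hydrogen sulfate (HSO₄⁻): pKₐ(H₂SO₄) ≈ -3 — conjugate base of a strong mineral acid
fluoride (F⁻): pKₐ(HF) ≈ 3.2 — small and strongly basic; the poor halide leaving group
hydrosulfide: pKₐ(H₂S) ≈ 7
phenoxide: pKₐ(C₆H₅OH (phenol)) ≈ 10 — resonance into the ring helps, but still a poor LG
OH⁻: pKₐ(H₂O) ≈ 15.7 — strong base; essentially never leaves without prior activation
hydride (H⁻): pKₐ(H₂) ≈ 36 — extremely strong base; leaves only in special hydride-transfer contexts
Reversing gives the worst-to-best order requested.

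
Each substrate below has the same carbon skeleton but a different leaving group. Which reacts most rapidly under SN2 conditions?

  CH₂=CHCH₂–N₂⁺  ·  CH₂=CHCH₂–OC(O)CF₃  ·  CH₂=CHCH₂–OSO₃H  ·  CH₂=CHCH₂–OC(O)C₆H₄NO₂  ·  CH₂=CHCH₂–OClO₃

CH₂=CHCH₂–N₂⁺

Same R in every case — rank the leaving groups.
Leaving-group ability tracks the stability of the departed species; conjugate-acid pKₐ is the usual yardstick (lower pKₐ → better LG).
CH₂=CHCH₂–N₂⁺ loses N₂: no meaningful conjugate acid; N₂ departs as an exceptionally stable neutral molecule
CH₂=CHCH₂–OClO₃ loses ClO₄⁻: pKₐ(HClO₄) ≈ -10
CH₂=CHCH₂–OSO₃H loses HSO₄⁻: pKₐ(H₂SO₄) ≈ -3
CH₂=CHCH₂–OC(O)CF₃ loses CF₃COO⁻: pKₐ(CF₃COOH) ≈ 0.2
CH₂=CHCH₂–OC(O)C₆H₄NO₂ loses p-O₂N–C₆H₄–COO⁻: pKₐ(p-nitrobenzoic acid) ≈ 3.4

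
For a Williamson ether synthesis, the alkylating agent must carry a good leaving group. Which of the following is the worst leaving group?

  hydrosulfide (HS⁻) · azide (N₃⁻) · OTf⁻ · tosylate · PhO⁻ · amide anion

amide anion

The more stable X⁻ (or X) is on its own — i.e. the weaker a base it is — the better a leaving group it makes.
OTf⁻: pKₐ(CF₃SO₃H (triflic acid)) ≈ -14
tosylate: pKₐ(p-CH₃C₆H₄SO₃H (TsOH)) ≈ -2.8
azide (N₃⁻): pKₐ(HN₃) ≈ 4.7
hydrosulfide (HS⁻): pKₐ(H₂S) ≈ 7
PhO⁻: pKₐ(C₆H₅OH (phenol)) ≈ 10
amide anion: pKₐ(NH₃) ≈ 38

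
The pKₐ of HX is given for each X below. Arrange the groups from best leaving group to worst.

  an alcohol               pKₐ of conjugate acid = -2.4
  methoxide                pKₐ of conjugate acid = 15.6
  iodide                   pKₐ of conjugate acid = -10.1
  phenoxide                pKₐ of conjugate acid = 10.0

Lower conjugate-acid pKₐ ⇒ weaker base ⇒ better leaving group.
Sorting by the given values: iodide (-10.1), an alcohol (-2.4), phenoxide (10.0), methoxide (15.6).

iodide > an alcohol > phenoxide > methoxide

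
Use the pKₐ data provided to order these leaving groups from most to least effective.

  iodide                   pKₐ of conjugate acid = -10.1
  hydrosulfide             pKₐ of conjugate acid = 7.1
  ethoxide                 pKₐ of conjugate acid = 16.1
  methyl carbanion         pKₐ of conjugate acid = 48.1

iodide > hydrosulfide > ethoxide > methyl carbanion

Lower conjugate-acid pKₐ ⇒ weaker base ⇒ better leaving group.
Sorting by the given values: iodide (-10.1), hydrosulfide (7.1), ethoxide (16.1), methyl carbanion (48.1).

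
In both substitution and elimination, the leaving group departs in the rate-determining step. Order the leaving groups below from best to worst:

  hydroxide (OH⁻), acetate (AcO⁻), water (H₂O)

A good leaving group is a weak base: the lower the pKₐ of its conjugate acid, the more readily it departs.
water (H₂O): pKₐ(H₃O⁺) ≈ -1.7
acetate (AcO⁻): pKₐ(CH₃COOH) ≈ 4.8
hydroxide (OH⁻): pKₐ(H₂O) ≈ 15.7

water (H₂O) > acetate (AcO⁻) > hydroxide (OH⁻)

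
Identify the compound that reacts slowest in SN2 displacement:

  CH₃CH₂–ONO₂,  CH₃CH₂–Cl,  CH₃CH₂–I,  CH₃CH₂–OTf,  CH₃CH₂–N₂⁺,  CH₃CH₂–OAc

CH₃CH₂–OAc

Same R in every case — rank the leaving groups.
A good leaving group is a weak base: the lower the pKₐ of its conjugate acid, the more readily it departs.
CH₃CH₂–N₂⁺ loses N₂: no meaningful conjugate acid; N₂ departs as an exceptionally stable neutral molecule
CH₃CH₂–OTf loses OTf⁻: pKₐ(CF₃SO₃H (triflic acid)) ≈ -14
CH₃CH₂–I loses I⁻: pKₐ(HI) ≈ -10
CH₃CH₂–Cl loses Cl⁻: pKₐ(HCl) ≈ -7
CH₃CH₂–ONO₂ loses NO₃⁻: pKₐ(HNO₃) ≈ -1.3
CH₃CH₂–OAc loses AcO⁻: pKₐ(CH₃COOH) ≈ 4.8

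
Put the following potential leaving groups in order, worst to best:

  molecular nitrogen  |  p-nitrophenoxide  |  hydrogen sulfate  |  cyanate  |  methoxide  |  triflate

Leaving-group ability tracks the stability of the departed species; conjugate-acid pKₐ is the usual yardstick (lower pKₐ → better LG).
molecular nitrogen: no meaningful conjugate acid; N₂ departs as an exceptionally stable neutral molecule
triflate: pKₐ(CF₃SO₃H (triflic acid)) ≈ -14
hydrogen sulfate: pKₐ(H₂SO₄) ≈ -3
cyanate: pKₐ(HOCN) ≈ 3.5
p-nitrophenoxide: pKₐ(p-nitrophenol) ≈ 7.2
methoxide: pKₐ(CH₃OH) ≈ 15.5
The question asks for worst first, so the sequence is read in increasing leaving-group ability.

methoxide < p-nitrophenoxide < cyanate < hydrogen sulfate < triflate < molecular nitrogen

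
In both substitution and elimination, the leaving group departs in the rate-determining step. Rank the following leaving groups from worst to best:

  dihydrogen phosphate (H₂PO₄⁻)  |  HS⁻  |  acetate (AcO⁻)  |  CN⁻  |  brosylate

CN⁻ < HS⁻ < acetate (AcO⁻) < dihydrogen phosphate (H₂PO₄⁻) < brosylate

brosylate: pKₐ(p-BrC₆H₄SO₃H) ≈ -2.8 — arenesulfonate with a p-bromo substituent
dihydrogen phosphate (H₂PO₄⁻): pKₐ(H₃PO₄) ≈ 2.1
acetate (AcO⁻): pKₐ(CH₃COOH) ≈ 4.8 — resonance-stabilised but still a weak base
HS⁻: pKₐ(H₂S) ≈ 7
CN⁻: pKₐ(HCN) ≈ 9.2 — sp carbon stabilises the charge somewhat, but still a poor LG
The question asks for worst first, so the sequence is read in increasing leaving-group ability.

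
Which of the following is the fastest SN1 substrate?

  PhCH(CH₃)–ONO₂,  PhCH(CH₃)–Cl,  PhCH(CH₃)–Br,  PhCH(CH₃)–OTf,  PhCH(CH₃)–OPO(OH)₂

Same R in every case — rank the leaving groups.
A good leaving group is a weak base: the lower the pKₐ of its conjugate acid, the more readily it departs.
PhCH(CH₃)–OTf loses OTf⁻: pKₐ(CF₃SO₃H (triflic acid)) ≈ -14
PhCH(CH₃)–Br loses Br⁻: pKₐ(HBr) ≈ -9
PhCH(CH₃)–Cl loses Cl⁻: pKₐ(HCl) ≈ -7
PhCH(CH₃)–ONO₂ loses NO₃⁻: pKₐ(HNO₃) ≈ -1.3
PhCH(CH₃)–OPO(OH)₂ loses H₂PO₄⁻: pKₐ(H₃PO₄) ≈ 2.1

PhCH(CH₃)–OTf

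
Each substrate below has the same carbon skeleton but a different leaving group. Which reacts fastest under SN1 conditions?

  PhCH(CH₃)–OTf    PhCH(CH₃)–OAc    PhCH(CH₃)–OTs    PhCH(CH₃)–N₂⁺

Same R in every case — rank the leaving groups.
The more stable X⁻ (or X) is on its own — i.e. the weaker a base it is — the better a leaving group it makes.
PhCH(CH₃)–N₂⁺ loses N₂: no meaningful conjugate acid; N₂ departs as an exceptionally stable neutral molecule
PhCH(CH₃)–OTf loses OTf⁻: pKₐ(CF₃SO₃H (triflic acid)) ≈ -14
PhCH(CH₃)–OTs loses OTs⁻: pKₐ(p-CH₃C₆H₄SO₃H (TsOH)) ≈ -2.8
PhCH(CH₃)–OAc loses AcO⁻: pKₐ(CH₃COOH) ≈ 4.8

PhCH(CH₃)–N₂⁺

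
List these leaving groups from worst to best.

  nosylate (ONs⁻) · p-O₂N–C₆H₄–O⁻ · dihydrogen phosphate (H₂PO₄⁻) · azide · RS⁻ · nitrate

RS⁻ < p-O₂N–C₆H₄–O⁻ < azide < dihydrogen phosphate (H₂PO₄⁻) < nitrate < nosylate (ONs⁻)

nosylate (ONs⁻): pKₐ(p-O₂NC₆H₄SO₃H) ≈ -3.5
nitrate: pKₐ(HNO₃) ≈ -1.3
dihydrogen phosphate (H₂PO₄⁻): pKₐ(H₃PO₄) ≈ 2.1
azide: pKₐ(HN₃) ≈ 4.7
p-O₂N–C₆H₄–O⁻: pKₐ(p-nitrophenol) ≈ 7.2 — nitro group delocalises the charge; the classic chromogenic LG
RS⁻: pKₐ(RSH (a thiol)) ≈ 10.5 — moderately basic; rarely leaves without activation
Listed from poorest to best leaving group as asked.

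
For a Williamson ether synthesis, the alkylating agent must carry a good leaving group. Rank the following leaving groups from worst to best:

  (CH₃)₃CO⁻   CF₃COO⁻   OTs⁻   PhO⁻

(CH₃)₃CO⁻ < PhO⁻ < CF₃COO⁻ < OTs⁻

Leaving-group ability tracks the stability of the departed species; conjugate-acid pKₐ is the usual yardstick (lower pKₐ → better LG).
OTs⁻: pKₐ(p-CH₃C₆H₄SO₃H (TsOH)) ≈ -2.8
CF₃COO⁻: pKₐ(CF₃COOH) ≈ 0.2
PhO⁻: pKₐ(C₆H₅OH (phenol)) ≈ 10
(CH₃)₃CO⁻: pKₐ(t-BuOH) ≈ 18
Listed from poorest to best leaving group as asked.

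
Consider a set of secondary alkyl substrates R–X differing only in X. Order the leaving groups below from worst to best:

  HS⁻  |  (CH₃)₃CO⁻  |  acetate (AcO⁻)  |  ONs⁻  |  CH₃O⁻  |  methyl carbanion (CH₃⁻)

ONs⁻: pKₐ(p-O₂NC₆H₄SO₃H) ≈ -3.5 — p-nitro group further stabilises the sulfonate
acetate (AcO⁻): pKₐ(CH₃COOH) ≈ 4.8 — resonance-stabilised but still a weak base
HS⁻: pKₐ(H₂S) ≈ 7 — larger and more polarisable than the oxygen analogue
CH₃O⁻: pKₐ(CH₃OH) ≈ 15.5
(CH₃)₃CO⁻: pKₐ(t-BuOH) ≈ 18 — bulky, strongly basic alkoxide
methyl carbanion (CH₃⁻): pKₐ(CH₄) ≈ 48 — unstabilised carbanion; the worst conceivable leaving group
The question asks for worst first, so the sequence is read in increasing leaving-group ability.

methyl carbanion (CH₃⁻) < (CH₃)₃CO⁻ < CH₃O⁻ < HS⁻ < acetate (AcO⁻) < ONs⁻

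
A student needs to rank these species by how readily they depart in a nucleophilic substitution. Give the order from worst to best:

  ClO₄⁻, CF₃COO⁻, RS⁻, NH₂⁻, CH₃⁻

Leaving-group ability tracks the stability of the departed species; conjugate-acid pKₐ is the usual yardstick (lower pKₐ → better LG).
ClO₄⁻: pKₐ(HClO₄) ≈ -10 — extremely weak base; rarely used for safety reasons
CF₃COO⁻: pKₐ(CF₃COOH) ≈ 0.2
RS⁻: pKₐ(RSH (a thiol)) ≈ 10.5 — moderately basic; rarely leaves without activation
NH₂⁻: pKₐ(NH₃) ≈ 38 — extremely strong base; never a leaving group
CH₃⁻: pKₐ(CH₄) ≈ 48 — unstabilised carbanion; the worst conceivable leaving group
Reversing gives the worst-to-best order requested.

CH₃⁻ < NH₂⁻ < RS⁻ < CF₃COO⁻ < ClO₄⁻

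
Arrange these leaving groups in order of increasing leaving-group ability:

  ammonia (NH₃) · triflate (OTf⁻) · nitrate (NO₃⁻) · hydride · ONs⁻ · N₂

Rank by basicity of the departing species: weakest base leaves most easily.
N₂: no meaningful conjugate acid; N₂ departs as an exceptionally stable neutral molecule
triflate (OTf⁻): pKₐ(CF₃SO₃H (triflic acid)) ≈ -14
ONs⁻: pKₐ(p-O₂NC₆H₄SO₃H) ≈ -3.5
nitrate (NO₃⁻): pKₐ(HNO₃) ≈ -1.3
ammonia (NH₃): pKₐ(NH₄⁺) ≈ 9.2
hydride: pKₐ(H₂) ≈ 36
The question asks for worst first, so the sequence is read in increasing leaving-group ability.

hydride < ammonia (NH₃) < nitrate (NO₃⁻) < ONs⁻ < triflate (OTf⁻) < N₂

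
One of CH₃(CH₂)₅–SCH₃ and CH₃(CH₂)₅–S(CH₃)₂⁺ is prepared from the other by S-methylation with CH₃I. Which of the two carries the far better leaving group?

CH₃(CH₂)₅–S(CH₃)₂⁺

From CH₃(CH₂)₅–SCH₃ the departing group would be RS⁻ (pKₐ(RSH (a thiol)) ≈ 10.5). Moderately basic; rarely leaves without activation.
From CH₃(CH₂)₅–S(CH₃)₂⁺ the leaving group is SR'₂ (pKₐ(R'₂SH⁺) ≈ -7). Neutral; leaves from a sulfonium salt (R–SR'₂⁺).
S-methylation with CH₃I works by allowing neutral dimethyl sulfide, rather than methanethiolate, to depart, making CH₃(CH₂)₅–S(CH₃)₂⁺ enormously more reactive.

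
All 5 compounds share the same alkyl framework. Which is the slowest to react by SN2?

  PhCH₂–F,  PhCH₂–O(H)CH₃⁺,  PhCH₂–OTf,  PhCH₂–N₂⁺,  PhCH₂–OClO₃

PhCH₂–F

Same R in every case — rank the leaving groups.
A good leaving group is a weak base: the lower the pKₐ of its conjugate acid, the more readily it departs.
PhCH₂–N₂⁺ loses N₂: no meaningful conjugate acid; N₂ departs as an exceptionally stable neutral molecule
PhCH₂–OTf loses OTf⁻: pKₐ(CF₃SO₃H (triflic acid)) ≈ -14
PhCH₂–OClO₃ loses ClO₄⁻: pKₐ(HClO₄) ≈ -10
PhCH₂–O(H)CH₃⁺ loses R'OH: pKₐ(R'OH₂⁺) ≈ -2.4
PhCH₂–F loses F⁻: pKₐ(HF) ≈ 3.2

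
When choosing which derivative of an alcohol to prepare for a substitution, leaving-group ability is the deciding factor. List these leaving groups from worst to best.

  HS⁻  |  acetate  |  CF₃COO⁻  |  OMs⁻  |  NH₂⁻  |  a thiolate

NH₂⁻ < a thiolate < HS⁻ < acetate < CF₃COO⁻ < OMs⁻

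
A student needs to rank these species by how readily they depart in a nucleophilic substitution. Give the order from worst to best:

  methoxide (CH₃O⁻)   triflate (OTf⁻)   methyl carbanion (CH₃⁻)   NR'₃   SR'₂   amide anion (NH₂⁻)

methyl carbanion (CH₃⁻) < amide anion (NH₂⁻) < methoxide (CH₃O⁻) < NR'₃ < SR'₂ < triflate (OTf⁻)

triflate (OTf⁻): pKₐ(CF₃SO₃H (triflic acid)) ≈ -14
SR'₂: pKₐ(R'₂SH⁺) ≈ -7
NR'₃: pKₐ(R'₃NH⁺) ≈ 10.7
methoxide (CH₃O⁻): pKₐ(CH₃OH) ≈ 15.5
amide anion (NH₂⁻): pKₐ(NH₃) ≈ 38
methyl carbanion (CH₃⁻): pKₐ(CH₄) ≈ 48
The question asks for worst first, so the sequence is read in increasing leaving-group ability.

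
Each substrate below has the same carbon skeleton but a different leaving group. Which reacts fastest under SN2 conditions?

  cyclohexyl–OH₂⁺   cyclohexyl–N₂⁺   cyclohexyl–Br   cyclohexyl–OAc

cyclohexyl–N₂⁺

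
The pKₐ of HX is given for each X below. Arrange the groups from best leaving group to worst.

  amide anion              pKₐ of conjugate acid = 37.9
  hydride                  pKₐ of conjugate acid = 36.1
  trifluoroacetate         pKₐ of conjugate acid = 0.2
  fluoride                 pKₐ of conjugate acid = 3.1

Lower conjugate-acid pKₐ ⇒ weaker base ⇒ better leaving group.
Sorting by the given values: trifluoroacetate (0.2), fluoride (3.1), hydride (36.1), amide anion (37.9).

trifluoroacetate > fluoride > hydride > amide anion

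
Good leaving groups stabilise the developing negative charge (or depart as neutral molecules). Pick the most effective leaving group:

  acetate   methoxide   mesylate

mesylate: pKₐ(CH₃SO₃H (MsOH)) ≈ -1.9
acetate: pKₐ(CH₃COOH) ≈ 4.8
methoxide: pKₐ(CH₃OH) ≈ 15.5

mesylate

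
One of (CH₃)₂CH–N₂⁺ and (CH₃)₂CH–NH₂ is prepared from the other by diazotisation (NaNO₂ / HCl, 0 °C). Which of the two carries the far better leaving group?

From (CH₃)₂CH–NH₂ the departing group would be NH₂⁻ (pKₐ(NH₃) ≈ 38). Extremely strong base; never a leaving group.
From (CH₃)₂CH–N₂⁺ the leaving group is N₂ (no meaningful conjugate acid; N₂ departs as an exceptionally stable neutral molecule).
Diazotisation (NaNO₂ / HCl, 0 °C) works by generating a diazonium salt that expels N₂, making (CH₃)₂CH–N₂⁺ enormously more reactive.

(CH₃)₂CH–N₂⁺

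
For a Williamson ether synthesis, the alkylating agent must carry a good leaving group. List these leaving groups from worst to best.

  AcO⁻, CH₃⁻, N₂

CH₃⁻ < AcO⁻ < N₂

The more stable X⁻ (or X) is on its own — i.e. the weaker a base it is — the better a leaving group it makes.
N₂: no meaningful conjugate acid; N₂ departs as an exceptionally stable neutral molecule
AcO⁻: pKₐ(CH₃COOH) ≈ 4.8 — resonance-stabilised but still a weak base
CH₃⁻: pKₐ(CH₄) ≈ 48
The question asks for worst first, so the sequence is read in increasing leaving-group ability.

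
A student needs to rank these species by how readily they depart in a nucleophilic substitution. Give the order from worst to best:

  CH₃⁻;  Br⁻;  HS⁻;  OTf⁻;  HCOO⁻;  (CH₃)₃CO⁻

OTf⁻: pKₐ(CF₃SO₃H (triflic acid)) ≈ -14
Br⁻: pKₐ(HBr) ≈ -9
HCOO⁻: pKₐ(HCOOH) ≈ 3.8
HS⁻: pKₐ(H₂S) ≈ 7
(CH₃)₃CO⁻: pKₐ(t-BuOH) ≈ 18 — bulky, strongly basic alkoxide
CH₃⁻: pKₐ(CH₄) ≈ 48 — unstabilised carbanion; the worst conceivable leaving group
Listed from poorest to best leaving group as asked.

CH₃⁻ < (CH₃)₃CO⁻ < HS⁻ < HCOO⁻ < Br⁻ < OTf⁻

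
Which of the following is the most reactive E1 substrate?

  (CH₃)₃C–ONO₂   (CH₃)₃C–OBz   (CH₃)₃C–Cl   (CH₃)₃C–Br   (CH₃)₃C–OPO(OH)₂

The skeletons are identical, so relative rate is governed entirely by leaving-group ability.
Leaving-group ability tracks the stability of the departed species; conjugate-acid pKₐ is the usual yardstick (lower pKₐ → better LG).
(CH₃)₃C–Br loses Br⁻: pKₐ(HBr) ≈ -9
(CH₃)₃C–Cl loses Cl⁻: pKₐ(HCl) ≈ -7
(CH₃)₃C–ONO₂ loses NO₃⁻: pKₐ(HNO₃) ≈ -1.3
(CH₃)₃C–OPO(OH)₂ loses H₂PO₄⁻: pKₐ(H₃PO₄) ≈ 2.1
(CH₃)₃C–OBz loses PhCOO⁻: pKₐ(C₆H₅COOH) ≈ 4.2

(CH₃)₃C–Br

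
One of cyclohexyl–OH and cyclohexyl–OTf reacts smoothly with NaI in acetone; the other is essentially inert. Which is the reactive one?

From cyclohexyl–OH the departing group would be OH⁻ (pKₐ(H₂O) ≈ 15.7). Strong base; essentially never leaves without prior activation.
From cyclohexyl–OTf the leaving group is OTf⁻ (pKₐ(CF₃SO₃H (triflic acid)) ≈ -14). Charge spread over three oxygens and a CF₃ group; the premier leaving group in synthesis.
(In practice cyclohexyl–OTf is made from cyclohexyl–OH by treatment with Tf₂O / 2,6-lutidine, converting the hydroxyl into a triflate.)

cyclohexyl–OTf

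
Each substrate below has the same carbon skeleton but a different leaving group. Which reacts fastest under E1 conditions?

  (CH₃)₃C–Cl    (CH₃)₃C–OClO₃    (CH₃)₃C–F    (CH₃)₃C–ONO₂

(CH₃)₃C–OClO₃

Identical carbon frameworks mean the comparison reduces to leaving-group quality.
Leaving-group ability tracks the stability of the departed species; conjugate-acid pKₐ is the usual yardstick (lower pKₐ → better LG).
(CH₃)₃C–OClO₃ loses ClO₄⁻: pKₐ(HClO₄) ≈ -10
(CH₃)₃C–Cl loses Cl⁻: pKₐ(HCl) ≈ -7
(CH₃)₃C–ONO₂ loses NO₃⁻: pKₐ(HNO₃) ≈ -1.3
(CH₃)₃C–F loses F⁻: pKₐ(HF) ≈ 3.2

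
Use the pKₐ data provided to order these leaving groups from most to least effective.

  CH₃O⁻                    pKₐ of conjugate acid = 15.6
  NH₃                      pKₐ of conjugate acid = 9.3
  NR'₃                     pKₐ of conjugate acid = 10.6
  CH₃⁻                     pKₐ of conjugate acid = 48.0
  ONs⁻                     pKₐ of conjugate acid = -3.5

ONs⁻ > NH₃ > NR'₃ > CH₃O⁻ > CH₃⁻

Lower conjugate-acid pKₐ ⇒ weaker base ⇒ better leaving group.
Sorting by the given values: ONs⁻ (-3.5), NH₃ (9.3), NR'₃ (10.6), CH₃O⁻ (15.6), CH₃⁻ (48.0).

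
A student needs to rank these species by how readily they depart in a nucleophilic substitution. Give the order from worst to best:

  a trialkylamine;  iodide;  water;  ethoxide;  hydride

hydride < ethoxide < a trialkylamine < water < iodide

The more stable X⁻ (or X) is on its own — i.e. the weaker a base it is — the better a leaving group it makes.
iodide: pKₐ(HI) ≈ -10
water: pKₐ(H₃O⁺) ≈ -1.7
a trialkylamine: pKₐ(R'₃NH⁺) ≈ 10.7 — neutral but still a fairly strong base; Hofmann-elimination LG
ethoxide: pKₐ(CH₃CH₂OH) ≈ 16
hydride: pKₐ(H₂) ≈ 36 — extremely strong base; leaves only in special hydride-transfer contexts
Reversing gives the worst-to-best order requested.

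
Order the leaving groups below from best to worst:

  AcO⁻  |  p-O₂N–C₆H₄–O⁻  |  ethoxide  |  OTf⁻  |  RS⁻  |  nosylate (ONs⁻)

OTf⁻ > nosylate (ONs⁻) > AcO⁻ > p-O₂N–C₆H₄–O⁻ > RS⁻ > ethoxide

A good leaving group is a weak base: the lower the pKₐ of its conjugate acid, the more readily it departs.
OTf⁻: pKₐ(CF₃SO₃H (triflic acid)) ≈ -14
nosylate (ONs⁻): pKₐ(p-O₂NC₆H₄SO₃H) ≈ -3.5 — p-nitro group further stabilises the sulfonate
AcO⁻: pKₐ(CH₃COOH) ≈ 4.8
p-O₂N–C₆H₄–O⁻: pKₐ(p-nitrophenol) ≈ 7.2 — nitro group delocalises the charge; the classic chromogenic LG
RS⁻: pKₐ(RSH (a thiol)) ≈ 10.5 — moderately basic; rarely leaves without activation
ethoxide: pKₐ(CH₃CH₂OH) ≈ 16 — strong base; alkoxides do not leave unassisted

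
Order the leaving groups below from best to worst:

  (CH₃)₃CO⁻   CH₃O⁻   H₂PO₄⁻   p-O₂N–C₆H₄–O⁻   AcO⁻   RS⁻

Leaving-group ability tracks the stability of the departed species; conjugate-acid pKₐ is the usual yardstick (lower pKₐ → better LG).
H₂PO₄⁻: pKₐ(H₃PO₄) ≈ 2.1
AcO⁻: pKₐ(CH₃COOH) ≈ 4.8
p-O₂N–C₆H₄–O⁻: pKₐ(p-nitrophenol) ≈ 7.2 — nitro group delocalises the charge; the classic chromogenic LG
RS⁻: pKₐ(RSH (a thiol)) ≈ 10.5
CH₃O⁻: pKₐ(CH₃OH) ≈ 15.5 — strong base; alkoxides do not leave unassisted
(CH₃)₃CO⁻: pKₐ(t-BuOH) ≈ 18

H₂PO₄⁻ > AcO⁻ > p-O₂N–C₆H₄–O⁻ > RS⁻ > CH₃O⁻ > (CH₃)₃CO⁻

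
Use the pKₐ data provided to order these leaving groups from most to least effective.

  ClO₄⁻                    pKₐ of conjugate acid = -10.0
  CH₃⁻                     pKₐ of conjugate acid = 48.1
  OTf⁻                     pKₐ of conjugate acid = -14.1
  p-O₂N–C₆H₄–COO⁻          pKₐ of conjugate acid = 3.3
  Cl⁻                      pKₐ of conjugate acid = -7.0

Lower conjugate-acid pKₐ ⇒ weaker base ⇒ better leaving group.
Sorting by the given values: OTf⁻ (-14.1), ClO₄⁻ (-10.0), Cl⁻ (-7.0), p-O₂N–C₆H₄–COO⁻ (3.3), CH₃⁻ (48.1).

OTf⁻ > ClO₄⁻ > Cl⁻ > p-O₂N–C₆H₄–COO⁻ > CH₃⁻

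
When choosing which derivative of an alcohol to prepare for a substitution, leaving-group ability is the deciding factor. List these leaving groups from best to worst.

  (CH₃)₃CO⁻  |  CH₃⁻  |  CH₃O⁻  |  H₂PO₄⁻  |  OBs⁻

Rank by basicity of the departing species: weakest base leaves most easily.
OBs⁻: pKₐ(p-BrC₆H₄SO₃H) ≈ -2.8
H₂PO₄⁻: pKₐ(H₃PO₄) ≈ 2.1 — moderate base; biological leaving group after further activation
CH₃O⁻: pKₐ(CH₃OH) ≈ 15.5 — strong base; alkoxides do not leave unassisted
(CH₃)₃CO⁻: pKₐ(t-BuOH) ≈ 18
CH₃⁻: pKₐ(CH₄) ≈ 48 — unstabilised carbanion; the worst conceivable leaving group

OBs⁻ > H₂PO₄⁻ > CH₃O⁻ > (CH₃)₃CO⁻ > CH₃⁻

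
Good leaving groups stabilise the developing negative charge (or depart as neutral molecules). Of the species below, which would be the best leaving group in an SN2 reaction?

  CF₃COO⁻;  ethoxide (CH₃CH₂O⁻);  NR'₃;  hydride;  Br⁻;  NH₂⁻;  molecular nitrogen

Rank by basicity of the departing species: weakest base leaves most easily.
molecular nitrogen: no meaningful conjugate acid; N₂ departs as an exceptionally stable neutral molecule
Br⁻: pKₐ(HBr) ≈ -9
CF₃COO⁻: pKₐ(CF₃COOH) ≈ 0.2
NR'₃: pKₐ(R'₃NH⁺) ≈ 10.7
ethoxide (CH₃CH₂O⁻): pKₐ(CH₃CH₂OH) ≈ 16
hydride: pKₐ(H₂) ≈ 36
NH₂⁻: pKₐ(NH₃) ≈ 38

molecular nitrogen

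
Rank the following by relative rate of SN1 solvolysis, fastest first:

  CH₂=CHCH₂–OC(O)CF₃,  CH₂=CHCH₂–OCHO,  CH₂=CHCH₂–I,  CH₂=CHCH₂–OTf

CH₂=CHCH₂–OTf > CH₂=CHCH₂–I > CH₂=CHCH₂–OC(O)CF₃ > CH₂=CHCH₂–OCHO

Identical carbon frameworks mean the comparison reduces to leaving-group quality.
The more stable X⁻ (or X) is on its own — i.e. the weaker a base it is — the better a leaving group it makes.
CH₂=CHCH₂–OTf loses OTf⁻: pKₐ(CF₃SO₃H (triflic acid)) ≈ -14
CH₂=CHCH₂–I loses I⁻: pKₐ(HI) ≈ -10
CH₂=CHCH₂–OC(O)CF₃ loses CF₃COO⁻: pKₐ(CF₃COOH) ≈ 0.2
CH₂=CHCH₂–OCHO loses HCOO⁻: pKₐ(HCOOH) ≈ 3.8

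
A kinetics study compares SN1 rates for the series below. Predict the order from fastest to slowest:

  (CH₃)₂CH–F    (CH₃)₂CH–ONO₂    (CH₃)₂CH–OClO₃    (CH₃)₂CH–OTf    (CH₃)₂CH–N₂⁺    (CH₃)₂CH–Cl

(CH₃)₂CH–N₂⁺ > (CH₃)₂CH–OTf > (CH₃)₂CH–OClO₃ > (CH₃)₂CH–Cl > (CH₃)₂CH–ONO₂ > (CH₃)₂CH–F

The skeletons are identical, so relative rate is governed entirely by leaving-group ability.
Rank by basicity of the departing species: weakest base leaves most easily.
(CH₃)₂CH–N₂⁺ loses N₂: no meaningful conjugate acid; N₂ departs as an exceptionally stable neutral molecule
(CH₃)₂CH–OTf loses OTf⁻: pKₐ(CF₃SO₃H (triflic acid)) ≈ -14
(CH₃)₂CH–OClO₃ loses ClO₄⁻: pKₐ(HClO₄) ≈ -10
(CH₃)₂CH–Cl loses Cl⁻: pKₐ(HCl) ≈ -7
(CH₃)₂CH–ONO₂ loses NO₃⁻: pKₐ(HNO₃) ≈ -1.3
(CH₃)₂CH–F loses F⁻: pKₐ(HF) ≈ 3.2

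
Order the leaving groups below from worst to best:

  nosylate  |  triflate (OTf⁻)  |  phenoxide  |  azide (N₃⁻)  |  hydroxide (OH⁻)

triflate (OTf⁻): pKₐ(CF₃SO₃H (triflic acid)) ≈ -14
nosylate: pKₐ(p-O₂NC₆H₄SO₃H) ≈ -3.5
azide (N₃⁻): pKₐ(HN₃) ≈ 4.7
phenoxide: pKₐ(C₆H₅OH (phenol)) ≈ 10
hydroxide (OH⁻): pKₐ(H₂O) ≈ 15.7
Listed from poorest to best leaving group as asked.

hydroxide (OH⁻) < phenoxide < azide (N₃⁻) < nosylate < triflate (OTf⁻)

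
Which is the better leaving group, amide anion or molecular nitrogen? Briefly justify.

molecular nitrogen

molecular nitrogen is the better leaving group.
N₂ is the ultimate leaving group — it departs as an exceptionally stable neutral molecule, whereas amide anion (pKₐ(NH₃) ≈ 38) is far more basic.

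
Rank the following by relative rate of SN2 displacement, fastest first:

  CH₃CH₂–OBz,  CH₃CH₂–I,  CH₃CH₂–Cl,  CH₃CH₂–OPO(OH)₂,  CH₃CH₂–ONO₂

Identical carbon frameworks mean the comparison reduces to leaving-group quality.
The more stable X⁻ (or X) is on its own — i.e. the weaker a base it is — the better a leaving group it makes.
CH₃CH₂–I loses I⁻: pKₐ(HI) ≈ -10
CH₃CH₂–Cl loses Cl⁻: pKₐ(HCl) ≈ -7
CH₃CH₂–ONO₂ loses NO₃⁻: pKₐ(HNO₃) ≈ -1.3
CH₃CH₂–OPO(OH)₂ loses H₂PO₄⁻: pKₐ(H₃PO₄) ≈ 2.1
CH₃CH₂–OBz loses PhCOO⁻: pKₐ(C₆H₅COOH) ≈ 4.2

CH₃CH₂–I > CH₃CH₂–Cl > CH₃CH₂–ONO₂ > CH₃CH₂–OPO(OH)₂ > CH₃CH₂–OBz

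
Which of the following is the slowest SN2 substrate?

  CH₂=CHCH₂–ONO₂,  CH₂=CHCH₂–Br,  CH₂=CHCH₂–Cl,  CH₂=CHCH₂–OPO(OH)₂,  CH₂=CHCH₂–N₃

CH₂=CHCH₂–N₃

Same R in every case — rank the leaving groups.
The more stable X⁻ (or X) is on its own — i.e. the weaker a base it is — the better a leaving group it makes.
CH₂=CHCH₂–Br loses Br⁻: pKₐ(HBr) ≈ -9
CH₂=CHCH₂–Cl loses Cl⁻: pKₐ(HCl) ≈ -7
CH₂=CHCH₂–ONO₂ loses NO₃⁻: pKₐ(HNO₃) ≈ -1.3
CH₂=CHCH₂–OPO(OH)₂ loses H₂PO₄⁻: pKₐ(H₃PO₄) ≈ 2.1
CH₂=CHCH₂–N₃ loses N₃⁻: pKₐ(HN₃) ≈ 4.7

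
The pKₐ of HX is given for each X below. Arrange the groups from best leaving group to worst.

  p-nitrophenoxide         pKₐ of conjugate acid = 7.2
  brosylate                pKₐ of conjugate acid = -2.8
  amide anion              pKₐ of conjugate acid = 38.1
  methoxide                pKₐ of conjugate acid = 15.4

brosylate > p-nitrophenoxide > methoxide > amide anion

Lower conjugate-acid pKₐ ⇒ weaker base ⇒ better leaving group.
Sorting by the given values: brosylate (-2.8), p-nitrophenoxide (7.2), methoxide (15.4), amide anion (38.1).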